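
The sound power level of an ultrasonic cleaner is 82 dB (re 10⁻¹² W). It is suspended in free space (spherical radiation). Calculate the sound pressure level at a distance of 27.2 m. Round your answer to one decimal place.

Free-field spherical radiation: L_p = L_w − 10·log₁₀(4π·r²), r = 27.2 m.
4π·r² = 9297 m², 10·log₁₀ of that is 39.683 dB.
L_p = 82 − 39.683 = 42.32 dB.

42.3 dB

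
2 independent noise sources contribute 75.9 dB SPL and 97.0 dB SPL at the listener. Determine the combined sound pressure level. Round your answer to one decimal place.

For uncorrelated sources the intensities add, so convert each level to linear form, sum, and take 10·log₁₀ of the total.
Σ 10^(L/10) = 10^(75.9/10) + 10^(97.0/10) = 5.051e+09.
L_total = 10·log₁₀(5.051e+09) = 97.03 dB SPL.

97.0 dB SPL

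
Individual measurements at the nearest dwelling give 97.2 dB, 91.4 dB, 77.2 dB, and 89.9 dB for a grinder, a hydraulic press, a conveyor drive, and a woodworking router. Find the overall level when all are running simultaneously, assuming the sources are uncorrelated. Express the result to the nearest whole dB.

99 dB

For uncorrelated sources the intensities add, so convert each level to linear form, sum, and take 10·log₁₀ of the total.
Σ 10^(L/10) = 10^(97.2/10) + 10^(91.4/10) + 10^(77.2/10) + 10^(89.9/10) = 7.658e+09.
L_total = 10·log₁₀(7.658e+09) = 98.84 dB.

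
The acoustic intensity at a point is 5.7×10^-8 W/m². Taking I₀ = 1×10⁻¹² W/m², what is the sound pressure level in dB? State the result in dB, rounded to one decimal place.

47.6 dB

L = 10·log₁₀(I/I₀) = 10·log₁₀(5.7×10^-8/10⁻¹²) = 10·log₁₀(5.7×10^4).
L = 10·(0.7559 + 4) = 47.56 dB.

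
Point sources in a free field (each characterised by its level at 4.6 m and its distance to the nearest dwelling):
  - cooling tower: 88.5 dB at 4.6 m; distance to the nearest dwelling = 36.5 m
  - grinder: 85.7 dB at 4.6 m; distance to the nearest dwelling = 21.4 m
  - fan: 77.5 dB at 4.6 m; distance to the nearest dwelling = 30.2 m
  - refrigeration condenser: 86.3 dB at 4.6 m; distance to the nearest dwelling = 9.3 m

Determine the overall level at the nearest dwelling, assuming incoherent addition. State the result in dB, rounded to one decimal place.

81.3 dB

First find each source's level at the receiver (point-source: −20·log₁₀(r/r_ref)), then combine on an intensity basis.
cooling tower: 88.5 − 20·log₁₀(36.5/4.6) = 88.5 − 17.99 = 70.51 dB.
grinder: 85.7 − 20·log₁₀(21.4/4.6) = 85.7 − 13.35 = 72.35 dB.
fan: 77.5 − 20·log₁₀(30.2/4.6) = 77.5 − 16.34 = 61.16 dB.
refrigeration condenser: 86.3 − 20·log₁₀(9.3/4.6) = 86.3 − 6.11 = 80.19 dB.
Σ 10^(L/10) = 1.341e+08 → L_total = 10·log₁₀(1.341e+08) = 81.27 dB.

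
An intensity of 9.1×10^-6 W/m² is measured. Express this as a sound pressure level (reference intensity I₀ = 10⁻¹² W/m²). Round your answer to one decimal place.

L = 10·log₁₀(I/I₀) = 10·log₁₀(9.1×10^-6/10⁻¹²) = 10·log₁₀(9.1×10^6).
L = 10·(0.9590 + 6) = 69.59 dB.

69.6 dB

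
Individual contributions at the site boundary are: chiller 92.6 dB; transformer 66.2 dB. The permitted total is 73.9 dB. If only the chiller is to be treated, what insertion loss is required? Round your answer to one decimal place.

Fixed contribution from the other source: Σ 10^(L/10) = 10^(66.2/10) = 4.169e+06 (66.20 dB).
The limit corresponds to 10^(73.9/10) = 2.455e+07; subtracting the fixed part leaves 2.038e+07 for the chiller, i.e. 73.09 dB.
So the chiller must be reduced from 92.6 to 73.09 dB: IL = 19.51 dB.

19.5 dB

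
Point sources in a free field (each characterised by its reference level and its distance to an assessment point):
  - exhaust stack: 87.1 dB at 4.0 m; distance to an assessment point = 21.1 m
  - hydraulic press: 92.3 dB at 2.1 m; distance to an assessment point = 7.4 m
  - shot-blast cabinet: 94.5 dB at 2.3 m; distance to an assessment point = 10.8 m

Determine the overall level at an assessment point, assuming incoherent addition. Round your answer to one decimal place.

84.5 dB

Apply inverse-square spreading to bring every level to the receiver, then sum 10^(L/10).
exhaust stack: 87.1 − 20·log₁₀(21.1/4.0) = 87.1 − 14.44 = 72.66 dB.
hydraulic press: 92.3 − 20·log₁₀(7.4/2.1) = 92.3 − 10.94 = 81.36 dB.
shot-blast cabinet: 94.5 − 20·log₁₀(10.8/2.3) = 94.5 − 13.43 = 81.07 dB.
Σ 10^(L/10) = 2.830e+08 → L_total = 10·log₁₀(2.830e+08) = 84.52 dB.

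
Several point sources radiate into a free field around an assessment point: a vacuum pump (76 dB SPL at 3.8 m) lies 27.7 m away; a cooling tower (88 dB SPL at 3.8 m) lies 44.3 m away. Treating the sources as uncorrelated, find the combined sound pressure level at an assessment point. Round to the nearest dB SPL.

First find each source's level at the receiver (point-source: −20·log₁₀(r/r_ref)), then combine on an intensity basis.
vacuum pump: 76 − 20·log₁₀(27.7/3.8) = 76 − 17.25 = 58.75 dB SPL.
cooling tower: 88 − 20·log₁₀(44.3/3.8) = 88 − 21.33 = 66.67 dB SPL.
Σ 10^(L/10) = 5.392e+06 → L_total = 10·log₁₀(5.392e+06) = 67.32 dB SPL.

67 dB SPL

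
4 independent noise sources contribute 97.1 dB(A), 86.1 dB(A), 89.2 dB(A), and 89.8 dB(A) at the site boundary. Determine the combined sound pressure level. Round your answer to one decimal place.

98.6 dB(A)

For uncorrelated sources the intensities add, so convert each level to linear form, sum, and take 10·log₁₀ of the total.
Σ 10^(L/10) = 10^(97.1/10) + 10^(86.1/10) + 10^(89.2/10) + 10^(89.8/10) = 7.323e+09.
L_total = 10·log₁₀(7.323e+09) = 98.65 dB(A).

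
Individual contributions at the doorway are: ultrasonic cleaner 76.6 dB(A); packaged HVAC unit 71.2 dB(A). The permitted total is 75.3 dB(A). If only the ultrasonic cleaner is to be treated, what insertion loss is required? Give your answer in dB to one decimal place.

3.4 dB

Everything except the ultrasonic cleaner sums to 10^(71.2/10) = 1.318e+07 in linear terms, 71.20 dB(A).
To meet 75.3 dB(A) overall, the treated ultrasonic cleaner may contribute at most 10^(75.3/10) − 1.318e+07 = 2.070e+07, i.e. 73.16 dB(A).
Required insertion loss = 76.6 − 73.16 = 3.44 dB.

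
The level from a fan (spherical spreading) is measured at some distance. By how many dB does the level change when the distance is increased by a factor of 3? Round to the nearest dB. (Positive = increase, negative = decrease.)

Point-source spreading: ΔL = −20·log₁₀(r₂/r₁).
ΔL = −20·log₁₀(3) = -9.54 dB.

-10 dB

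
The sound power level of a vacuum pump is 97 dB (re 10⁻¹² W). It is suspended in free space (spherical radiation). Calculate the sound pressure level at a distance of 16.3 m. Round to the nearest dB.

62 dB

L_p = L_w − 10·log₁₀(4π·r²) with r = 16.3 m.
4π·r² = 3339 m², 10·log₁₀ of that is 35.236 dB.
L_p = 97 − 35.236 = 61.76 dB.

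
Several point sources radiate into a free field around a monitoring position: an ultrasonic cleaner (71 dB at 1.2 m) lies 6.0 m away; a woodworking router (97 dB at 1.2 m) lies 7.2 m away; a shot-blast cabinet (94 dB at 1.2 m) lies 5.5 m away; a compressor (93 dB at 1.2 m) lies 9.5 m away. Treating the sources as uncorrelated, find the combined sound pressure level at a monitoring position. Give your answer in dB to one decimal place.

First find each source's level at the receiver (point-source: −20·log₁₀(r/r_ref)), then combine on an intensity basis.
ultrasonic cleaner: 71 − 20·log₁₀(6.0/1.2) = 71 − 13.98 = 57.02 dB.
woodworking router: 97 − 20·log₁₀(7.2/1.2) = 97 − 15.56 = 81.44 dB.
shot-blast cabinet: 94 − 20·log₁₀(5.5/1.2) = 94 − 13.22 = 80.78 dB.
compressor: 93 − 20·log₁₀(9.5/1.2) = 93 − 17.97 = 75.03 dB.
Σ 10^(L/10) = 2.911e+08 → L_total = 10·log₁₀(2.911e+08) = 84.64 dB.

84.6 dB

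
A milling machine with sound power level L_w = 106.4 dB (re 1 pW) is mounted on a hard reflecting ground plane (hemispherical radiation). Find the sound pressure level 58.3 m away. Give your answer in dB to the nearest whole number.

63 dB

Free-field hemispherical radiation: L_p = L_w − 10·log₁₀(2π·r²), r = 58.3 m.
2π·r² = 2.136e+04 m², 10·log₁₀ of that is 43.295 dB.
L_p = 106.4 − 43.295 = 63.10 dB.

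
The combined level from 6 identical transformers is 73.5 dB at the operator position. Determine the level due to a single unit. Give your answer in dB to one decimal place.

65.7 dB

6 equal contributions raise the level by 10·log₁₀ 6 = 7.782 dB, so each unit alone gives 73.5 − 7.782.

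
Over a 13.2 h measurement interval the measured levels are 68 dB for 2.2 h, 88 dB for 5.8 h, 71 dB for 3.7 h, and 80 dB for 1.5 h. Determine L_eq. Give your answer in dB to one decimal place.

84.7 dB

The energy average is taken in the linear domain: L_eq = 10·log₁₀[(Σ tᵢ·10^(Lᵢ/10))/T], T = 13.2 h.
Σ tᵢ·10^(Lᵢ/10) = 2.2·10^(68/10) + 5.8·10^(88/10) + 3.7·10^(71/10) + 1.5·10^(80/10) = 3.870e+09.
L_eq = 10·log₁₀(3.870e+09/13.2) = 84.67 dB.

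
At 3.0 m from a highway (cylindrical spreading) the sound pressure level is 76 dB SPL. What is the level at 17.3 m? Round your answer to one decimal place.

68.4 dB SPL

Line-source attenuation: ΔL = 10·log₁₀(r₂/r₁) = 10·log₁₀(17.3/3.0) = 7.609 dB.
L₂ = 76 − 10·log₁₀(17.3/3.0) = 76 − 7.609 = 68.39 dB SPL.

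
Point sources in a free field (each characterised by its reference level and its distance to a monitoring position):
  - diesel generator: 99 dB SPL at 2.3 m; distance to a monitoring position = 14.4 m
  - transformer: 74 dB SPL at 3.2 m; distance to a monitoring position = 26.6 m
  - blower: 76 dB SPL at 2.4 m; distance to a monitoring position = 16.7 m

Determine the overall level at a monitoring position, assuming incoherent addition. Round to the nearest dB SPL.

Apply inverse-square spreading to bring every level to the receiver, then sum 10^(L/10).
diesel generator: 99 − 20·log₁₀(14.4/2.3) = 99 − 15.93 = 83.07 dB SPL.
transformer: 74 − 20·log₁₀(26.6/3.2) = 74 − 18.39 = 55.61 dB SPL.
blower: 76 − 20·log₁₀(16.7/2.4) = 76 − 16.85 = 59.15 dB SPL.
Σ 10^(L/10) = 2.038e+08 → L_total = 10·log₁₀(2.038e+08) = 83.09 dB SPL.

83 dB SPL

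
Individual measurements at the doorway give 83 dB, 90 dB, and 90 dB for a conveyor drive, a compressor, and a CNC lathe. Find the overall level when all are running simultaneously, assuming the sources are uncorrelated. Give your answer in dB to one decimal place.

For uncorrelated sources the intensities add, so convert each level to linear form, sum, and take 10·log₁₀ of the total.
Σ 10^(L/10) = 10^(83/10) + 10^(90/10) + 10^(90/10) = 2.200e+09.
L_total = 10·log₁₀(2.200e+09) = 93.42 dB.

93.4 dB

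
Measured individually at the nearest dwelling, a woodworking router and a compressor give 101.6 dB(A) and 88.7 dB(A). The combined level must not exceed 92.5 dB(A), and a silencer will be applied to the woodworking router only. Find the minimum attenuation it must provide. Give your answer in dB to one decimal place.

11.4 dB

The untreated sources together contribute 10^(88.7/10) = 7.413e+08, i.e. 88.70 dB(A).
The limit corresponds to 10^(92.5/10) = 1.778e+09; subtracting the fixed part leaves 1.037e+09 for the woodworking router, i.e. 90.16 dB(A).
So the woodworking router must be reduced from 101.6 to 90.16 dB(A): IL = 11.44 dB.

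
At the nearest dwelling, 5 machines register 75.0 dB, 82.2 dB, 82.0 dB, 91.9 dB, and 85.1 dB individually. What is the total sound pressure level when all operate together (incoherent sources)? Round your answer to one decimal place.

Incoherent sources combine by intensity addition: L_total = 10·log₁₀(Σ 10^(L_i/10)).
Σ 10^(L/10) = 10^(75.0/10) + 10^(82.2/10) + 10^(82.0/10) + 10^(91.9/10) + 10^(85.1/10) = 2.228e+09.
L_total = 10·log₁₀(2.228e+09) = 93.48 dB.

93.5 dB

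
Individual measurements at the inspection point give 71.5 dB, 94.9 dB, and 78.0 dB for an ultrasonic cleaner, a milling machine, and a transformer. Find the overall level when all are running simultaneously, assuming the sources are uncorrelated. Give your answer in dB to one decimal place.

95.0 dB

For uncorrelated sources the intensities add, so convert each level to linear form, sum, and take 10·log₁₀ of the total.
Σ 10^(L/10) = 10^(71.5/10) + 10^(94.9/10) + 10^(78.0/10) = 3.168e+09.
L_total = 10·log₁₀(3.168e+09) = 95.01 dB.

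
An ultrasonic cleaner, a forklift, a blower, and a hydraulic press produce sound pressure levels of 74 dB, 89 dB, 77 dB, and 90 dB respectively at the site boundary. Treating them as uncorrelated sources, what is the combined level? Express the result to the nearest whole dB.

93 dB

For uncorrelated sources the intensities add, so convert each level to linear form, sum, and take 10·log₁₀ of the total.
Σ 10^(L/10) = 10^(74/10) + 10^(89/10) + 10^(77/10) + 10^(90/10) = 1.870e+09.
L_total = 10·log₁₀(1.870e+09) = 92.72 dB.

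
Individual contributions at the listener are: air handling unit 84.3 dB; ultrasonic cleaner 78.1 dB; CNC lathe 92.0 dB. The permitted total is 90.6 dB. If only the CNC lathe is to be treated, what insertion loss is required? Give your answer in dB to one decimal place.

2.9 dB

The untreated sources together contribute 10^(84.3/10) + 10^(78.1/10) = 3.337e+08, i.e. 85.23 dB.
To meet 90.6 dB overall, the treated CNC lathe may contribute at most 10^(90.6/10) − 3.337e+08 = 8.144e+08, i.e. 89.11 dB.
So the CNC lathe must be reduced from 92.0 to 89.11 dB: IL = 2.89 dB.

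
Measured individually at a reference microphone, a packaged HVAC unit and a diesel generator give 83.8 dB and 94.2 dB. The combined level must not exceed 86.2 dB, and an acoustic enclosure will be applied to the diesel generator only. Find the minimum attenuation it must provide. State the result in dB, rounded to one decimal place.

11.7 dB

Fixed contribution from the other source: Σ 10^(L/10) = 10^(83.8/10) = 2.399e+08 (83.80 dB).
To meet 86.2 dB overall, the treated diesel generator may contribute at most 10^(86.2/10) − 2.399e+08 = 1.770e+08, i.e. 82.48 dB.
So the diesel generator must be reduced from 94.2 to 82.48 dB: IL = 11.72 dB.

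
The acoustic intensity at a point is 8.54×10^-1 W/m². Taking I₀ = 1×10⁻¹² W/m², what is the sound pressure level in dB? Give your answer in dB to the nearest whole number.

119 dB

L = 10·log₁₀(I/I₀) = 10·log₁₀(8.54×10^-1/10⁻¹²) = 10·log₁₀(8.54×10^11).
L = 10·(0.9315 + 11) = 119.31 dB.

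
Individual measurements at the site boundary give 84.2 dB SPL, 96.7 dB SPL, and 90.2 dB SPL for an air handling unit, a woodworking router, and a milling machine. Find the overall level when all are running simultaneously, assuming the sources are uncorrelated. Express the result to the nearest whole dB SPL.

Incoherent sources combine by intensity addition: L_total = 10·log₁₀(Σ 10^(L_i/10)).
Σ 10^(L/10) = 10^(84.2/10) + 10^(96.7/10) + 10^(90.2/10) = 5.988e+09.
L_total = 10·log₁₀(5.988e+09) = 97.77 dB SPL.

98 dB SPL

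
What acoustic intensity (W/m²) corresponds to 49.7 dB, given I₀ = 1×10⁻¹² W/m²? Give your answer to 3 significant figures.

I/I₀ = 10^(49.7/10) = 9.333e+04, so I = 9.333e+04 × 10⁻¹² W/m².

9.33e-08 W/m²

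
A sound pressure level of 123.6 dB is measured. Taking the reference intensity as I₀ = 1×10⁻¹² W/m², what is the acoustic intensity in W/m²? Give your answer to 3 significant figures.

2.29 W/m²

I = I₀·10^(L/10) = 10⁻¹² × 10^(123.6/10) = 10^(0.360).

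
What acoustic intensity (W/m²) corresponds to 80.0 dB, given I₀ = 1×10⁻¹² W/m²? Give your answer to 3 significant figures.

0.000100 W/m²

L = 10·log₁₀(I/I₀) ⇒ I = I₀·10^(L/10) = 10⁻¹² × 10^8.00.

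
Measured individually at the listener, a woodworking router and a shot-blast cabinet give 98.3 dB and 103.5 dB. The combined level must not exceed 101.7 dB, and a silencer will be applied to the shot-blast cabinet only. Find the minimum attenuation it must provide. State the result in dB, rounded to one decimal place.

Fixed contribution from the other source: Σ 10^(L/10) = 10^(98.3/10) = 6.761e+09 (98.30 dB).
The limit corresponds to 10^(101.7/10) = 1.479e+10; subtracting the fixed part leaves 8.030e+09 for the shot-blast cabinet, i.e. 99.05 dB.
So the shot-blast cabinet must be reduced from 103.5 to 99.05 dB: IL = 4.45 dB.

4.5 dB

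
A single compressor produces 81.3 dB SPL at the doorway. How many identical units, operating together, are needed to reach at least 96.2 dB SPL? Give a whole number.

31

Need L₁ + 10·log₁₀ N ≥ 96.2, i.e. log₁₀ N ≥ 1.49.
N ≥ 10^(14.9/10) = 30.903, so N = 31.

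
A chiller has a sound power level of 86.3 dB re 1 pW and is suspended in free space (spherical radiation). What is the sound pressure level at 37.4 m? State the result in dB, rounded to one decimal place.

L_p = L_w − 10·log₁₀(4π·r²) with r = 37.4 m.
4π·r² = 1.758e+04 m², 10·log₁₀ of that is 42.450 dB.
L_p = 86.3 − 42.450 = 43.85 dB.

43.9 dB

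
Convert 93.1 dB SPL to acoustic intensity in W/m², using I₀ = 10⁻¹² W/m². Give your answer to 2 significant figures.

L = 10·log₁₀(I/I₀) ⇒ I = I₀·10^(L/10) = 10⁻¹² × 10^9.31.

0.0020 W/m²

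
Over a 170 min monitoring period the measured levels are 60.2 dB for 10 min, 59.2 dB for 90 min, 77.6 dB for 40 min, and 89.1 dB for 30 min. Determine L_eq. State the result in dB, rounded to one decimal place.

82.0 dB

Weight each interval's intensity by its duration and average over T = 170 min:
Σ tᵢ·10^(Lᵢ/10) = 10·10^(60.2/10) + 90·10^(59.2/10) + 40·10^(77.6/10) + 30·10^(89.1/10) = 2.677e+10.
L_eq = 10·log₁₀(2.677e+10/170) = 81.97 dB.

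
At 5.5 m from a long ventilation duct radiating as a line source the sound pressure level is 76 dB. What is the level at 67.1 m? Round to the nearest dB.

For a line source, L₂ = L₁ − 10·log₁₀(r₂/r₁).
L₂ = 76 − 10·log₁₀(67.1/5.5) = 76 − 10.864 = 65.14 dB.

65 dB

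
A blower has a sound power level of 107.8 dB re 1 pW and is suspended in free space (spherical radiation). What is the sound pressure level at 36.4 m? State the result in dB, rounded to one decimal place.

65.6 dB

The power spreads over a sphere of area 4π·r², so L_p = L_w − 10·log₁₀(4π·r²).
4π·r² = 1.665e+04 m², 10·log₁₀ of that is 42.214 dB.
L_p = 107.8 − 42.214 = 65.59 dB.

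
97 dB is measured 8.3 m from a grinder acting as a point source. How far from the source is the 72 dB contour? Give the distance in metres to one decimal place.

147.6 m

The 25.0 dB drop corresponds to a distance ratio of 10^(25.0/20) for a point source.
r₂ = 8.3·10^((97−72)/20) = 8.3·10^(25.0/20) = 147.60 m.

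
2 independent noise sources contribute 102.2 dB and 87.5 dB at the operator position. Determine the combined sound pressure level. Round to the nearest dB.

102 dB

For uncorrelated sources the intensities add, so convert each level to linear form, sum, and take 10·log₁₀ of the total.
Σ 10^(L/10) = 10^(102.2/10) + 10^(87.5/10) = 1.716e+10.
L_total = 10·log₁₀(1.716e+10) = 102.34 dB.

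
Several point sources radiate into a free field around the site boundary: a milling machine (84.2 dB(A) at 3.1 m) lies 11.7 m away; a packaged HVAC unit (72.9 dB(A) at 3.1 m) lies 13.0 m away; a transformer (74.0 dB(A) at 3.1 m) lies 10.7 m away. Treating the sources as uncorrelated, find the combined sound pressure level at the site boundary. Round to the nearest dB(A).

73 dB(A)

First find each source's level at the receiver (point-source: −20·log₁₀(r/r_ref)), then combine on an intensity basis.
milling machine: 84.2 − 20·log₁₀(11.7/3.1) = 84.2 − 11.54 = 72.66 dB(A).
packaged HVAC unit: 72.9 − 20·log₁₀(13.0/3.1) = 72.9 − 12.45 = 60.45 dB(A).
transformer: 74.0 − 20·log₁₀(10.7/3.1) = 74.0 − 10.76 = 63.24 dB(A).
Σ 10^(L/10) = 2.168e+07 → L_total = 10·log₁₀(2.168e+07) = 73.36 dB(A).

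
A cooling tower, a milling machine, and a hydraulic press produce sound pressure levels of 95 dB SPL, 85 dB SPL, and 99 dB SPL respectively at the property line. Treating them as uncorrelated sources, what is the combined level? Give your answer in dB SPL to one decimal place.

100.6 dB SPL

Incoherent sources combine by intensity addition: L_total = 10·log₁₀(Σ 10^(L_i/10)).
Σ 10^(L/10) = 10^(95/10) + 10^(85/10) + 10^(99/10) = 1.142e+10.
L_total = 10·log₁₀(1.142e+10) = 100.58 dB SPL.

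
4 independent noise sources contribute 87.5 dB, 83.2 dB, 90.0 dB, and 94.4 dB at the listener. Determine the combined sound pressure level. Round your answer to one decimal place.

For uncorrelated sources the intensities add, so convert each level to linear form, sum, and take 10·log₁₀ of the total.
Σ 10^(L/10) = 10^(87.5/10) + 10^(83.2/10) + 10^(90.0/10) + 10^(94.4/10) = 4.525e+09.
L_total = 10·log₁₀(4.525e+09) = 96.56 dB.

96.6 dB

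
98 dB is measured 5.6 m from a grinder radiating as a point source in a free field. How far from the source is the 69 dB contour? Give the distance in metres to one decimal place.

Point-source spreading drops the level by 20·log₁₀(r₂/r₁); inverting, r₂/r₁ = 10^(ΔL/20).
r₂ = 5.6·10^((98−69)/20) = 5.6·10^(29.0/20) = 157.83 m.

157.8 m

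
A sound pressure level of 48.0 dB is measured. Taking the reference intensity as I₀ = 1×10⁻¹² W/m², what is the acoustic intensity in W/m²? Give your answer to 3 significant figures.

I = I₀·10^(L/10) = 10⁻¹² × 10^(48.0/10) = 10^(-7.200).

6.31e-08 W/m²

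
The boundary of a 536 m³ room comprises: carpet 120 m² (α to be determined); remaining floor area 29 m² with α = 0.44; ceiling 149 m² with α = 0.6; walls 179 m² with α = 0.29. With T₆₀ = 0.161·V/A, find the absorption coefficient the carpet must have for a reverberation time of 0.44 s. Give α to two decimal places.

A = 0.161·V/T₆₀ = 0.161·536/0.44 = 196.13 m² sabins.
Absorption from the other surfaces = 29·0.44 + 149·0.6 + 179·0.29 = 154.07 m², so the carpet must supply 42.06 m² over 120 m².
α = 42.06/120 = 0.350.

0.35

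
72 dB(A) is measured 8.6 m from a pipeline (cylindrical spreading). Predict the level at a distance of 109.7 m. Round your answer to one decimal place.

60.9 dB(A)

Cylindrical spreading from a line source gives a 10·log₁₀(r₂/r₁) drop.
L₂ = 72 − 10·log₁₀(109.7/8.6) = 72 − 11.057 = 60.94 dB(A).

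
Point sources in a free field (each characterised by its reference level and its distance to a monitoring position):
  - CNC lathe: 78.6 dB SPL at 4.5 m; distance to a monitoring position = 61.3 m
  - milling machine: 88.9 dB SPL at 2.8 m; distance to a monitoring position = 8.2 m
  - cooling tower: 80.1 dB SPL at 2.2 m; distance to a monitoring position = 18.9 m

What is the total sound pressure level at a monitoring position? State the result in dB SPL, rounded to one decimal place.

First find each source's level at the receiver (point-source: −20·log₁₀(r/r_ref)), then combine on an intensity basis.
CNC lathe: 78.6 − 20·log₁₀(61.3/4.5) = 78.6 − 22.68 = 55.92 dB SPL.
milling machine: 88.9 − 20·log₁₀(8.2/2.8) = 88.9 − 9.33 = 79.57 dB SPL.
cooling tower: 80.1 − 20·log₁₀(18.9/2.2) = 80.1 − 18.68 = 61.42 dB SPL.
Σ 10^(L/10) = 9.229e+07 → L_total = 10·log₁₀(9.229e+07) = 79.65 dB SPL.

79.7 dB SPL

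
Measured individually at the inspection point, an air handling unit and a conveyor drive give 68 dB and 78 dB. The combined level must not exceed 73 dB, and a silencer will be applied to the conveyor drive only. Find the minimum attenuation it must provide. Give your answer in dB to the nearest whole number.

Fixed contribution from the other source: Σ 10^(L/10) = 10^(68/10) = 6.310e+06 (68.00 dB).
The limit corresponds to 10^(73/10) = 1.995e+07; subtracting the fixed part leaves 1.364e+07 for the conveyor drive, i.e. 71.35 dB.
So the conveyor drive must be reduced from 78 to 71.35 dB: IL = 6.65 dB.

7 dB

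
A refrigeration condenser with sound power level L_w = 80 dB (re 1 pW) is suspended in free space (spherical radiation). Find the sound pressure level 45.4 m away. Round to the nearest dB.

36 dB

L_p = L_w − 10·log₁₀(4π·r²) with r = 45.4 m.
4π·r² = 2.59e+04 m², 10·log₁₀ of that is 44.133 dB.
L_p = 80 − 44.133 = 35.87 dB.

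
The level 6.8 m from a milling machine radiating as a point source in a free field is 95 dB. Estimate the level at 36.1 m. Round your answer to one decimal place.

80.5 dB

Spherical spreading from a point source gives a 20·log₁₀(r₂/r₁) drop.
L₂ = 95 − 20·log₁₀(36.1/6.8) = 95 − 14.500 = 80.50 dB.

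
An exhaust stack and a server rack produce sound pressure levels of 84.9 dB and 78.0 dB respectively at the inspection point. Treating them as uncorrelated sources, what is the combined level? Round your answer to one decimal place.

Incoherent sources combine by intensity addition: L_total = 10·log₁₀(Σ 10^(L_i/10)).
Σ 10^(L/10) = 10^(84.9/10) + 10^(78.0/10) = 3.721e+08.
L_total = 10·log₁₀(3.721e+08) = 85.71 dB.

85.7 dB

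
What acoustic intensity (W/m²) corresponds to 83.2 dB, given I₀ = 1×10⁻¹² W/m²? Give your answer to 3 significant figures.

0.000209 W/m²

I = I₀·10^(L/10) = 10⁻¹² × 10^(83.2/10) = 10^(-3.680).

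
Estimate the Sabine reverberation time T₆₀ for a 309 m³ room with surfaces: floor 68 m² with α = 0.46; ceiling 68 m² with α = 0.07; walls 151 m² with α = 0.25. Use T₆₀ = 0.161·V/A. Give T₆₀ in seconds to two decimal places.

0.67 s

Summing Sᵢαᵢ: 68·0.46 + 68·0.07 + 151·0.25 = 73.79 m².
T₆₀ = 0.161·V/A = 0.161·309/73.79 = 0.674 s.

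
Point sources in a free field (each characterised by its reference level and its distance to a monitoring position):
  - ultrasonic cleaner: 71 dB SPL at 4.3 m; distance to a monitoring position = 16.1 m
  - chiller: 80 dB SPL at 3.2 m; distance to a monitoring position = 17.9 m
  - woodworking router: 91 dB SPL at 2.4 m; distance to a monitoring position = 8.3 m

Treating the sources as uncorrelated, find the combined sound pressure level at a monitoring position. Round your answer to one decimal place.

Apply inverse-square spreading to bring every level to the receiver, then sum 10^(L/10).
ultrasonic cleaner: 71 − 20·log₁₀(16.1/4.3) = 71 − 11.47 = 59.53 dB SPL.
chiller: 80 − 20·log₁₀(17.9/3.2) = 80 − 14.95 = 65.05 dB SPL.
woodworking router: 91 − 20·log₁₀(8.3/2.4) = 91 − 10.78 = 80.22 dB SPL.
Σ 10^(L/10) = 1.094e+08 → L_total = 10·log₁₀(1.094e+08) = 80.39 dB SPL.

80.4 dB SPL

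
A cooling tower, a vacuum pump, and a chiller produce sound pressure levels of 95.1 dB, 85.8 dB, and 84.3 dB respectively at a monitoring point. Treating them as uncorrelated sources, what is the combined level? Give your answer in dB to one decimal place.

95.9 dB

Incoherent sources combine by intensity addition: L_total = 10·log₁₀(Σ 10^(L_i/10)).
Σ 10^(L/10) = 10^(95.1/10) + 10^(85.8/10) + 10^(84.3/10) = 3.885e+09.
L_total = 10·log₁₀(3.885e+09) = 95.89 dB.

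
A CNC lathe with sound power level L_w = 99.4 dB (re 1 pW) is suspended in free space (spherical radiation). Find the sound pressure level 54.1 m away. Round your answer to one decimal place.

L_p = L_w − 10·log₁₀(4π·r²) with r = 54.1 m.
4π·r² = 3.678e+04 m², 10·log₁₀ of that is 45.656 dB.
L_p = 99.4 − 45.656 = 53.74 dB.

53.7 dB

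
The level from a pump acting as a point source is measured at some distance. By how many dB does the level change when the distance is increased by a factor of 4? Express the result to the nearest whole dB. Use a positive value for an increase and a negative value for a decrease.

A point source loses 6 dB per doubling of distance; generally ΔL = −20·log₁₀(r₂/r₁).
ΔL = −20·log₁₀(4) = -12.04 dB.

-12 dB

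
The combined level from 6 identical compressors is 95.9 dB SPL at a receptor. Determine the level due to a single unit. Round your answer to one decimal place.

88.1 dB SPL

For N identical incoherent sources L_total = L₁ + 10·log₁₀ N, so L₁ = 95.9 − 10·log₁₀(6) = 95.9 − 7.782.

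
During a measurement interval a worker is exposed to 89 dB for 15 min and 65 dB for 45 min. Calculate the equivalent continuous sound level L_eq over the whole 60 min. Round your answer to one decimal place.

The energy average is taken in the linear domain: L_eq = 10·log₁₀[(Σ tᵢ·10^(Lᵢ/10))/T], T = 60 min.
Σ tᵢ·10^(Lᵢ/10) = 15·10^(89/10) + 45·10^(65/10) = 1.206e+10.
L_eq = 10·log₁₀(1.206e+10/60) = 83.03 dB.

83.0 dB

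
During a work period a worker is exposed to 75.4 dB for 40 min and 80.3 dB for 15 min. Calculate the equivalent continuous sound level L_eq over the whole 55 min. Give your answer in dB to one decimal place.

77.4 dB

The energy average is taken in the linear domain: L_eq = 10·log₁₀[(Σ tᵢ·10^(Lᵢ/10))/T], T = 55 min.
Σ tᵢ·10^(Lᵢ/10) = 40·10^(75.4/10) + 15·10^(80.3/10) = 2.994e+09.
L_eq = 10·log₁₀(2.994e+09/55) = 77.36 dB.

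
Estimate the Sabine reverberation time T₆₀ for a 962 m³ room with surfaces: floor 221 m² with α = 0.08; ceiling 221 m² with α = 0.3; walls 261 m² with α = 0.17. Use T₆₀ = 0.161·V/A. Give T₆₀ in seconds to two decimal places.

1.21 s

Total absorption A = 221·0.08 + 221·0.3 + 261·0.17 = 128.35 m² sabins.
T₆₀ = 0.161 × 962 / 128.35 = 1.207 s.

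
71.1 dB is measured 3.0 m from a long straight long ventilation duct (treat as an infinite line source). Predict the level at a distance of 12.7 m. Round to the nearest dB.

65 dB

Cylindrical spreading from a line source gives a 10·log₁₀(r₂/r₁) drop.
L₂ = 71.1 − 10·log₁₀(12.7/3.0) = 71.1 − 6.267 = 64.83 dB.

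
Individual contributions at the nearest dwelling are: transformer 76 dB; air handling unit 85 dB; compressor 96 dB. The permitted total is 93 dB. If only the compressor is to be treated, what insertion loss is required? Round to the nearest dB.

Fixed contribution from the other sources: Σ 10^(L/10) = 10^(76/10) + 10^(85/10) = 3.560e+08 (85.51 dB).
To meet 93 dB overall, the treated compressor may contribute at most 10^(93/10) − 3.560e+08 = 1.639e+09, i.e. 92.15 dB.
Required insertion loss = 96 − 92.15 = 3.85 dB.

4 dB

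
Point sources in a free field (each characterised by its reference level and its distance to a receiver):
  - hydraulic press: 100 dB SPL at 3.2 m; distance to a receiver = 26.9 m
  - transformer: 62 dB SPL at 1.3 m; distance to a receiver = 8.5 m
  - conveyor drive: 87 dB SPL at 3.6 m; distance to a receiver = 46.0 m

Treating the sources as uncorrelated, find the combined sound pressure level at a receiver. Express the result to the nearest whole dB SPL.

82 dB SPL

Propagate each source to the receiver with L = L_ref − 20·log₁₀(r/r_ref), then add intensities.
hydraulic press: 100 − 20·log₁₀(26.9/3.2) = 100 − 18.49 = 81.51 dB SPL.
transformer: 62 − 20·log₁₀(8.5/1.3) = 62 − 16.31 = 45.69 dB SPL.
conveyor drive: 87 − 20·log₁₀(46.0/3.6) = 87 − 22.13 = 64.87 dB SPL.
Σ 10^(L/10) = 1.446e+08 → L_total = 10·log₁₀(1.446e+08) = 81.60 dB SPL.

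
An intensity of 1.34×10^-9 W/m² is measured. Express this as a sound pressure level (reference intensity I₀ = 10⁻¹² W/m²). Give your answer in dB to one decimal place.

Dividing by I₀ shifts the exponent by 12: I/I₀ = 1.34×10^3.
L = 10·(0.1271 + 3) = 31.27 dB.

31.3 dB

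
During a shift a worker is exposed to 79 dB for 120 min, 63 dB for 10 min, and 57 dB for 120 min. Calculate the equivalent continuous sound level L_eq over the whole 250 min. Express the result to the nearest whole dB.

76 dB

L_eq = 10·log₁₀[(1/T)·Σ tᵢ·10^(Lᵢ/10)] with T = 250 min.
Σ tᵢ·10^(Lᵢ/10) = 120·10^(79/10) + 10·10^(63/10) + 120·10^(57/10) = 9.612e+09.
L_eq = 10·log₁₀(9.612e+09/250) = 75.85 dB.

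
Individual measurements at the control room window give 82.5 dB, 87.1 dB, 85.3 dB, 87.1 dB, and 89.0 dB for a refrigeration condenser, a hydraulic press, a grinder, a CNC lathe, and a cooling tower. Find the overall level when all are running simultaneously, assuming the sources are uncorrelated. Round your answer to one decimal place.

Incoherent sources combine by intensity addition: L_total = 10·log₁₀(Σ 10^(L_i/10)).
Σ 10^(L/10) = 10^(82.5/10) + 10^(87.1/10) + 10^(85.3/10) + 10^(87.1/10) + 10^(89.0/10) = 2.337e+09.
L_total = 10·log₁₀(2.337e+09) = 93.69 dB.

93.7 dB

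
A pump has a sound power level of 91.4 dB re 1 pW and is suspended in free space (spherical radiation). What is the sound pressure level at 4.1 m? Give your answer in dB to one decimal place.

Free-field spherical radiation: L_p = L_w − 10·log₁₀(4π·r²), r = 4.1 m.
4π·r² = 211.2 m², 10·log₁₀ of that is 23.248 dB.
L_p = 91.4 − 23.248 = 68.15 dB.

68.2 dB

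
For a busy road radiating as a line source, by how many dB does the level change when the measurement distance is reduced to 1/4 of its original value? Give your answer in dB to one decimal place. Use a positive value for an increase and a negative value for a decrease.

+6.0 dB

With cylindrical spreading the level changes by −10·log₁₀(r₂/r₁).
ΔL = −10·log₁₀(0.25) = +6.02 dB.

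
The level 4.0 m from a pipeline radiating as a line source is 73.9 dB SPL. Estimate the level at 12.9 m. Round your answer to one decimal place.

Line-source attenuation: ΔL = 10·log₁₀(r₂/r₁) = 10·log₁₀(12.9/4.0) = 5.085 dB.
L₂ = 73.9 − 10·log₁₀(12.9/4.0) = 73.9 − 5.085 = 68.81 dB SPL.

68.8 dB SPL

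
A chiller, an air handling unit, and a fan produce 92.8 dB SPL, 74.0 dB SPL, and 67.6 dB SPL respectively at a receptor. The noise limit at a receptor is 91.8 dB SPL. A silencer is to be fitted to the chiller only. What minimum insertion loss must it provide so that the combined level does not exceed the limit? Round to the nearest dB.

1 dB

Fixed contribution from the other sources: Σ 10^(L/10) = 10^(74.0/10) + 10^(67.6/10) = 3.087e+07 (74.90 dB SPL).
To meet 91.8 dB SPL overall, the treated chiller may contribute at most 10^(91.8/10) − 3.087e+07 = 1.483e+09, i.e. 91.71 dB SPL.
So the chiller must be reduced from 92.8 to 91.71 dB SPL: IL = 1.09 dB.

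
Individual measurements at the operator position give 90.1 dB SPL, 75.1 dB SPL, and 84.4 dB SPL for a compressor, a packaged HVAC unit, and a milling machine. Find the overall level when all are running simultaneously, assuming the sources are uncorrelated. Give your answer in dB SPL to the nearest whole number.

91 dB SPL

Incoherent sources combine by intensity addition: L_total = 10·log₁₀(Σ 10^(L_i/10)).
Σ 10^(L/10) = 10^(90.1/10) + 10^(75.1/10) + 10^(84.4/10) = 1.331e+09.
L_total = 10·log₁₀(1.331e+09) = 91.24 dB SPL.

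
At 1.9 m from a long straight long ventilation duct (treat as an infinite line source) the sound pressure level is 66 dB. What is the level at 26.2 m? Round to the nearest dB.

Cylindrical spreading from a line source gives a 10·log₁₀(r₂/r₁) drop.
L₂ = 66 − 10·log₁₀(26.2/1.9) = 66 − 11.395 = 54.60 dB.

55 dB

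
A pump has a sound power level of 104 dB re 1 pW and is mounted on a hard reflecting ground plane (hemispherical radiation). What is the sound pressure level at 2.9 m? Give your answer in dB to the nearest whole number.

The power spreads over a hemisphere of area 2π·r², so L_p = L_w − 10·log₁₀(2π·r²).
2π·r² = 52.84 m², 10·log₁₀ of that is 17.230 dB.
L_p = 104 − 17.230 = 86.77 dB.

87 dB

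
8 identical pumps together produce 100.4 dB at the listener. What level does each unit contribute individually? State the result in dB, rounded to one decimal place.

For N identical incoherent sources L_total = L₁ + 10·log₁₀ N, so L₁ = 100.4 − 10·log₁₀(8) = 100.4 − 9.031.

91.4 dB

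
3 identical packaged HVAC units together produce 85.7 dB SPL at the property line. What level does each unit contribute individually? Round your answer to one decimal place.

80.9 dB SPL

For N identical incoherent sources L_total = L₁ + 10·log₁₀ N, so L₁ = 85.7 − 10·log₁₀(3) = 85.7 − 4.771.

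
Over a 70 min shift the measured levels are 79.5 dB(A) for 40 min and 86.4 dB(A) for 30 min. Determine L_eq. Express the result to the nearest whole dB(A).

84 dB(A)

L_eq = 10·log₁₀[(1/T)·Σ tᵢ·10^(Lᵢ/10)] with T = 70 min.
Σ tᵢ·10^(Lᵢ/10) = 40·10^(79.5/10) + 30·10^(86.4/10) = 1.666e+10.
L_eq = 10·log₁₀(1.666e+10/70) = 83.77 dB(A).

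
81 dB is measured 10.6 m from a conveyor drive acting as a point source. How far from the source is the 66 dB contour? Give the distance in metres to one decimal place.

The 15.0 dB drop corresponds to a distance ratio of 10^(15.0/20) for a point source.
r₂ = 10.6·10^((81−66)/20) = 10.6·10^(15.0/20) = 59.61 m.

59.6 m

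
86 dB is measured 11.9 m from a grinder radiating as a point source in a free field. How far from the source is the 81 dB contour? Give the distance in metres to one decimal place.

The 5.0 dB drop corresponds to a distance ratio of 10^(5.0/20) for a point source.
r₂ = 11.9·10^((86−81)/20) = 11.9·10^(5.0/20) = 21.16 m.

21.2 m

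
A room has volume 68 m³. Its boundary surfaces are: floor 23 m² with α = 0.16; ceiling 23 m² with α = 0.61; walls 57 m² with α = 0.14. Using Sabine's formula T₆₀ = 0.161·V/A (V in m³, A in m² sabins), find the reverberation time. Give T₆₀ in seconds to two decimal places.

Summing Sᵢαᵢ: 23·0.16 + 23·0.61 + 57·0.14 = 25.69 m².
T₆₀ = 0.161·V/A = 0.161·68/25.69 = 0.426 s.

0.43 s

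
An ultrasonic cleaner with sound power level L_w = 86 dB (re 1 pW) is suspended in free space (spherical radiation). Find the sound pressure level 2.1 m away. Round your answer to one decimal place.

The power spreads over a sphere of area 4π·r², so L_p = L_w − 10·log₁₀(4π·r²).
4π·r² = 55.42 m², 10·log₁₀ of that is 17.436 dB.
L_p = 86 − 17.436 = 68.56 dB.

68.6 dB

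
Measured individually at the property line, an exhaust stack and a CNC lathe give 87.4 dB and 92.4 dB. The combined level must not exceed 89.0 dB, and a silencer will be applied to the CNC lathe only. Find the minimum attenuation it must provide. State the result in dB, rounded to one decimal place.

The untreated sources together contribute 10^(87.4/10) = 5.495e+08, i.e. 87.40 dB.
To meet 89.0 dB overall, the treated CNC lathe may contribute at most 10^(89.0/10) − 5.495e+08 = 2.448e+08, i.e. 83.89 dB.
So the CNC lathe must be reduced from 92.4 to 83.89 dB: IL = 8.51 dB.

8.5 dB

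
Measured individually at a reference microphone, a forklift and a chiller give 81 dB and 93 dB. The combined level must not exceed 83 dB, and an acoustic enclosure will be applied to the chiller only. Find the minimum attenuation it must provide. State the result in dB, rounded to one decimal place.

14.3 dB

Fixed contribution from the other source: Σ 10^(L/10) = 10^(81/10) = 1.259e+08 (81.00 dB).
The limit corresponds to 10^(83/10) = 1.995e+08; subtracting the fixed part leaves 7.363e+07 for the chiller, i.e. 78.67 dB.
Required insertion loss = 93 − 78.67 = 14.33 dB.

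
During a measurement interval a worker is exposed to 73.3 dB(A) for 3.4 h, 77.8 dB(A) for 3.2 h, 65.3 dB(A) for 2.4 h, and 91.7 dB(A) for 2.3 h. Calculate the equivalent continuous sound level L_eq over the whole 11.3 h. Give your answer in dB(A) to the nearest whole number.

85 dB(A)

The energy average is taken in the linear domain: L_eq = 10·log₁₀[(Σ tᵢ·10^(Lᵢ/10))/T], T = 11.3 h.
Σ tᵢ·10^(Lᵢ/10) = 3.4·10^(73.3/10) + 3.2·10^(77.8/10) + 2.4·10^(65.3/10) + 2.3·10^(91.7/10) = 3.676e+09.
L_eq = 10·log₁₀(3.676e+09/11.3) = 85.12 dB(A).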